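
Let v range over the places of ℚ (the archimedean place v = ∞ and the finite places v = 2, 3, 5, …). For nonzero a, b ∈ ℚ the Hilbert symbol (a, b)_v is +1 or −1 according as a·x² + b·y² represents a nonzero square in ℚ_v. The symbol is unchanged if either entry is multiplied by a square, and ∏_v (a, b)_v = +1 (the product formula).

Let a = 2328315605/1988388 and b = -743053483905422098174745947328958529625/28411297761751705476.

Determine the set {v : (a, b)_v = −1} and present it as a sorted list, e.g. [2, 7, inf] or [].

(a, b) ≡ (840565, -1698781865) mod (ℚ^×)²; places V = {2, 3, 5, 7, 11, 13, 17, 19, 29, 31, 41, 43, 47, ∞}.
(a,b)_5: α=1, u≡2; β=3, v≡3 (mod 5); (2|5)=-1, (3|5)=-1; sign (−1)^0·-1^3·-1^1 = +1.
(a,b)_3: α=-4, u≡1; β=-12, v≡1 (mod 3); (1|3)=+1, (1|3)=+1; sign (−1)^0·+1^-12·+1^-4 = +1.
(a,b)_11: α=1, u≡5; β=5, v≡5 (mod 11); (5|11)=+1, (5|11)=+1; sign (−1)^1·+1^5·+1^1 = -1.
(a,b)_7: α=2, u≡5; β=8, v≡6 (mod 7); (5|7)=-1, (6|7)=-1; sign (−1)^0·-1^8·-1^2 = +1.
(a,b)_19: α=-2, u≡4; β=-6, v≡3 (mod 19); (4|19)=+1, (3|19)=-1; sign (−1)^0·+1^-6·-1^-2 = +1.
(a,b)_31: α=3, u≡13; β=9, v≡11 (mod 31); (13|31)=-1, (11|31)=-1; sign (−1)^1·-1^9·-1^3 = -1.
(a,b)_43: α=0, u≡25; β=1, v≡2 (mod 43); (25|43)=+1, (2|43)=-1; sign (−1)^0·+1^1·-1^0 = +1.
(a,b)_41: α=0, u≡13; β=-2, v≡16 (mod 41); (13|41)=-1, (16|41)=+1; sign (−1)^0·-1^-2·+1^0 = +1.
(a,b)_2: α=-2, β=-2; u≡5, v≡7 (mod 8); ε(u)ε(v)=0·1, αω(v)=-2·0, βω(u)=-2·1; sum ≡ 0  ⇒  +1.
(a,b)_47: α=0, u≡7; β=1, v≡14 (mod 47); (7|47)=+1, (14|47)=+1; sign (−1)^0·+1^1·+1^0 = +1.
(a,b)_17: α=-1, u≡2; β=3, v≡15 (mod 17); (2|17)=+1, (15|17)=+1; sign (−1)^0·+1^3·+1^-1 = +1.
(a,b)_29: α=1, u≡14; β=3, v≡12 (mod 29); (14|29)=-1, (12|29)=-1; sign (−1)^0·-1^3·-1^1 = +1.
(a,b)_∞: sgn(840565)=+, sgn(-1698781865)=−, so +1.
(a,b)_13: α=0, u≡8; β=-2, v≡10 (mod 13); (8|13)=-1, (10|13)=+1; sign (−1)^0·-1^-2·+1^0 = +1.
Ram(840565, -1698781865) = {11, 31}; no ℚ_11-point on the conic.

[11, 31]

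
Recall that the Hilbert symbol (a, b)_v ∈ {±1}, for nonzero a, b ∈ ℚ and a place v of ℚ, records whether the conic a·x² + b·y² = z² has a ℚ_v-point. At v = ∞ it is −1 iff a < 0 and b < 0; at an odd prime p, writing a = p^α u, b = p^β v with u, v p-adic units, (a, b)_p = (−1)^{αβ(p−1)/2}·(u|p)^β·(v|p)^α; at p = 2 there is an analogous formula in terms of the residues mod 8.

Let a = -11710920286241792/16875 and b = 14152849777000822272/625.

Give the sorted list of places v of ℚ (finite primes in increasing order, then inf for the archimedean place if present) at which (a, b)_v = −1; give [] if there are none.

[2, 7, 11, 31]

Mod squares: a ≡ -37851, b ≡ 13398. Check v ∈ {∞, 2, 3, 5, 7, 11, 17, 23, 29, 31, 37}.
v=7: a=7^2·(≡6), b=7^3·(≡6) mod 7; (6|7)=-1, (6|7)=-1; (−1)^{2·3·3}·(-1)^3·(-1)^2 = -1.
v=11: a=11^3·(≡10), b=11^3·(≡10) mod 11; (10|11)=-1, (10|11)=-1; (−1)^{3·3·5}·(-1)^3·(-1)^3 = -1.
v=23: a=23^2·(≡7), b=23^2·(≡9) mod 23; (7|23)=-1, (9|23)=+1; (−1)^{2·2·11}·(-1)^2·(+1)^2 = +1.
v=37: a=37^1·(≡24), b=37^2·(≡36) mod 37; (24|37)=-1, (36|37)=+1; (−1)^{1·2·18}·(-1)^2·(+1)^1 = +1.
v=3: a=3^-3·(≡1), b=3^1·(≡2) mod 3; (1|3)=+1, (2|3)=-1; (−1)^{-3·1·1}·(+1)^1·(-1)^-3 = +1.
v=31: a=31^1·(≡1), b=31^2·(≡24) mod 31; (1|31)=+1, (24|31)=-1; (−1)^{1·2·15}·(+1)^2·(-1)^1 = -1.
v=5: a=5^-4·(≡4), b=5^-4·(≡2) mod 5; (4|5)=+1, (2|5)=-1; (−1)^{-4·-4·2}·(+1)^-4·(-1)^-4 = +1.
v=∞: -37851 < 0 and 13398 > 0  ⇒  (a,b)_∞ = +1.
v=2: v_2(a)=10, v_2(b)=9; units ≡ 5, 3 (mod 8); ε·ε+αω+βω = 0·1+10·1+9·1 ≡ 1  ⇒  (a,b)_2 = -1.
v=29: a=29^0·(≡5), b=29^1·(≡2) mod 29; (5|29)=+1, (2|29)=-1; (−1)^{0·1·14}·(+1)^1·(-1)^0 = +1.
v=17: a=17^2·(≡1), b=17^0·(≡1) mod 17; (1|17)=+1, (1|17)=+1; (−1)^{2·0·8}·(+1)^0·(+1)^2 = +1.
Ram(-37851, 13398) = {2, 7, 11, 31}; no ℚ_2-point on the conic.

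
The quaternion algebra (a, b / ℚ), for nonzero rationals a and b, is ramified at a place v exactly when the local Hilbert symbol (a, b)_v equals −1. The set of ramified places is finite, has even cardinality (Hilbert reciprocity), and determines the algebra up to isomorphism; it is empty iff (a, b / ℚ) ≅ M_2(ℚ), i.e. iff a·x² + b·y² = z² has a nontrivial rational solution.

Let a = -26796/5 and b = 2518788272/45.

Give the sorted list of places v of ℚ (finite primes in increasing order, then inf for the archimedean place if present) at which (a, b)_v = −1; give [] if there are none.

Mod squares: a ≡ -33495, b ≡ 7735. Check v ∈ {∞, 2, 3, 5, 7, 11, 13, 17, 29}.
v=11: a=11^1·(≡10), b=11^2·(≡10) mod 11; (10|11)=-1, (10|11)=-1; (−1)^{1·2·5}·(-1)^2·(-1)^1 = -1.
v=13: a=13^0·(≡2), b=13^1·(≡10) mod 13; (2|13)=-1, (10|13)=+1; (−1)^{0·1·6}·(-1)^1·(+1)^0 = -1.
v=5: a=5^-1·(≡4), b=5^-1·(≡3) mod 5; (4|5)=+1, (3|5)=-1; (−1)^{-1·-1·2}·(+1)^-1·(-1)^-1 = -1.
v=2: v_2(a)=2, v_2(b)=4; units ≡ 1, 7 (mod 8); ε·ε+αω+βω = 0·1+2·0+4·0 ≡ 0  ⇒  (a,b)_2 = +1.
v=∞: -33495 < 0 and 7735 > 0  ⇒  (a,b)_∞ = +1.
v=3: a=3^1·(≡1), b=3^-2·(≡1) mod 3; (1|3)=+1, (1|3)=+1; (−1)^{1·-2·1}·(+1)^-2·(+1)^1 = +1.
v=29: a=29^1·(≡24), b=29^2·(≡21) mod 29; (24|29)=+1, (21|29)=-1; (−1)^{1·2·14}·(+1)^2·(-1)^1 = -1.
v=7: a=7^1·(≡3), b=7^1·(≡3) mod 7; (3|7)=-1, (3|7)=-1; (−1)^{1·1·3}·(-1)^1·(-1)^1 = -1.
v=17: a=17^0·(≡6), b=17^1·(≡16) mod 17; (6|17)=-1, (16|17)=+1; (−1)^{0·1·8}·(-1)^1·(+1)^0 = -1.
(-33495, 7735 / ℚ) ramifies at {5, 7, 11, 13, 17, 29}: a division algebra.

[5, 7, 11, 13, 17, 29]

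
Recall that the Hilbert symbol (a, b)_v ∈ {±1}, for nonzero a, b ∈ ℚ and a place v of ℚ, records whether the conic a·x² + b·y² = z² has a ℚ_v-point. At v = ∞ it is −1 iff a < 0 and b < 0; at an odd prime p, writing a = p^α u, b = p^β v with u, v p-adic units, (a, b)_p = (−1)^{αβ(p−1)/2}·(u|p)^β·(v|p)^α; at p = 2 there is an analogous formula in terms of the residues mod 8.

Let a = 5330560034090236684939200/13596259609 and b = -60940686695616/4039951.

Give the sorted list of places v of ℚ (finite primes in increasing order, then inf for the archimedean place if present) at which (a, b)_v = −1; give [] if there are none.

[2, 3, 7, 29]

(a, b) ≡ (287, -99789) mod (ℚ^×)²; places V = {2, 3, 5, 7, 11, 13, 17, 19, 23, 29, 31, 37, 41, ∞}.
(a,b)_13: α=2, u≡3; β=2, v≡12 (mod 13); (3|13)=+1, (12|13)=+1; sign (−1)^0·+1^2·+1^2 = +1.
(a,b)_2: α=6, β=6; u≡7, v≡3 (mod 8); ε(u)ε(v)=1·1, αω(v)=6·1, βω(u)=6·0; sum ≡ 1  ⇒  -1.
(a,b)_41: α=1, u≡19; β=0, v≡20 (mod 41); (19|41)=-1, (20|41)=+1; sign (−1)^0·-1^0·+1^1 = +1.
(a,b)_∞: sgn(287)=+, sgn(-99789)=−, so +1.
(a,b)_7: α=5, u≡5; β=4, v≡6 (mod 7); (5|7)=-1, (6|7)=-1; sign (−1)^0·-1^4·-1^5 = -1.
(a,b)_11: α=2, u≡3; β=0, v≡3 (mod 11); (3|11)=+1, (3|11)=+1; sign (−1)^0·+1^0·+1^2 = +1.
(a,b)_17: α=-2, u≡15; β=0, v≡13 (mod 17); (15|17)=+1, (13|17)=+1; sign (−1)^0·+1^0·+1^-2 = +1.
(a,b)_37: α=0, u≡10; β=1, v≡26 (mod 37); (10|37)=+1, (26|37)=+1; sign (−1)^0·+1^1·+1^0 = +1.
(a,b)_29: α=2, u≡18; β=1, v≡17 (mod 29); (18|29)=-1, (17|29)=-1; sign (−1)^0·-1^1·-1^2 = -1.
(a,b)_31: α=0, u≡9; β=-1, v≡4 (mod 31); (9|31)=+1, (4|31)=+1; sign (−1)^0·+1^-1·+1^0 = +1.
(a,b)_23: α=2, u≡20; β=0, v≡13 (mod 23); (20|23)=-1, (13|23)=+1; sign (−1)^0·-1^0·+1^2 = +1.
(a,b)_3: α=12, u≡2; β=7, v≡1 (mod 3); (2|3)=-1, (1|3)=+1; sign (−1)^0·-1^7·+1^12 = -1.
(a,b)_19: α=-6, u≡2; β=-4, v≡14 (mod 19); (2|19)=-1, (14|19)=-1; sign (−1)^0·-1^-4·-1^-6 = +1.
(a,b)_5: α=2, u≡2; β=0, v≡4 (mod 5); (2|5)=-1, (4|5)=+1; sign (−1)^0·-1^0·+1^2 = +1.
(287, -99789 / ℚ) ramifies at {2, 3, 7, 29}: a division algebra.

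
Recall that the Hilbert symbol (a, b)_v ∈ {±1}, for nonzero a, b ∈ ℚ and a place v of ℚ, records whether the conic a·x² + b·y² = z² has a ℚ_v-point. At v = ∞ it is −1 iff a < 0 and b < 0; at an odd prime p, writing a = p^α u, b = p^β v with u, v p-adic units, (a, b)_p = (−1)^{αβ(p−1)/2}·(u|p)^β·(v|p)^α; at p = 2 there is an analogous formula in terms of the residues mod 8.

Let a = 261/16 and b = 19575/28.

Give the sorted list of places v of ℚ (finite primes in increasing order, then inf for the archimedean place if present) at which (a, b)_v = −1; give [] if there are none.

[3, 29]

Mod squares: a ≡ 29, b ≡ 609. Check v ∈ {∞, 2, 3, 5, 7, 29}.
v=∞: 29 > 0 and 609 > 0  ⇒  (a,b)_∞ = +1.
v=29: a=29^1·(≡6), b=29^1·(≡21) mod 29; (6|29)=+1, (21|29)=-1; (−1)^{1·1·14}·(+1)^1·(-1)^1 = -1.
v=7: a=7^0·(≡1), b=7^-1·(≡6) mod 7; (1|7)=+1, (6|7)=-1; (−1)^{0·-1·3}·(+1)^-1·(-1)^0 = +1.
v=5: a=5^0·(≡1), b=5^2·(≡1) mod 5; (1|5)=+1, (1|5)=+1; (−1)^{0·2·2}·(+1)^2·(+1)^0 = +1.
v=2: v_2(a)=-4, v_2(b)=-2; units ≡ 5, 1 (mod 8); ε·ε+αω+βω = 0·0+-4·0+-2·1 ≡ 0  ⇒  (a,b)_2 = +1.
v=3: a=3^2·(≡2), b=3^3·(≡2) mod 3; (2|3)=-1, (2|3)=-1; (−1)^{2·3·1}·(-1)^3·(-1)^2 = -1.
(29, 609 / ℚ) ramifies at {3, 29}: a division algebra.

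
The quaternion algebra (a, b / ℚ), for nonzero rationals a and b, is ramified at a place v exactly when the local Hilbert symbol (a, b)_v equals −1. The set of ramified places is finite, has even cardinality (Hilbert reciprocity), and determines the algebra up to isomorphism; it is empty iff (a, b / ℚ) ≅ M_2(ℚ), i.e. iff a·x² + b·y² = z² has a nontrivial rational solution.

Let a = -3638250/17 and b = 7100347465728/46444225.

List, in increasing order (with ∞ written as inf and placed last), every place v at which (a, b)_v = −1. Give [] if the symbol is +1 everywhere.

[3, 5, 11, 17]

Mod squares: a ≡ -5610, b ≡ 17. Check v ∈ {∞, 2, 3, 5, 7, 11, 17, 29, 47}.
v=2: v_2(a)=1, v_2(b)=14; units ≡ 3, 1 (mod 8); ε·ε+αω+βω = 1·0+1·0+14·1 ≡ 0  ⇒  (a,b)_2 = +1.
v=11: a=11^1·(≡7), b=11^2·(≡2) mod 11; (7|11)=-1, (2|11)=-1; (−1)^{1·2·5}·(-1)^2·(-1)^1 = -1.
v=7: a=7^2·(≡2), b=7^0·(≡3) mod 7; (2|7)=+1, (3|7)=-1; (−1)^{2·0·3}·(+1)^0·(-1)^2 = +1.
v=3: a=3^3·(≡2), b=3^6·(≡2) mod 3; (2|3)=-1, (2|3)=-1; (−1)^{3·6·1}·(-1)^6·(-1)^3 = -1.
v=47: a=47^0·(≡15), b=47^-2·(≡9) mod 47; (15|47)=-1, (9|47)=+1; (−1)^{0·-2·23}·(-1)^-2·(+1)^0 = +1.
v=∞: -5610 < 0 and 17 > 0  ⇒  (a,b)_∞ = +1.
v=29: a=29^0·(≡7), b=29^-2·(≡12) mod 29; (7|29)=+1, (12|29)=-1; (−1)^{0·-2·14}·(+1)^-2·(-1)^0 = +1.
v=5: a=5^3·(≡2), b=5^-2·(≡2) mod 5; (2|5)=-1, (2|5)=-1; (−1)^{3·-2·2}·(-1)^-2·(-1)^3 = -1.
v=17: a=17^-1·(≡5), b=17^3·(≡4) mod 17; (5|17)=-1, (4|17)=+1; (−1)^{-1·3·8}·(-1)^3·(+1)^-1 = -1.
Ram(-5610, 17) = {3, 5, 11, 17}; no ℚ_3-point on the conic.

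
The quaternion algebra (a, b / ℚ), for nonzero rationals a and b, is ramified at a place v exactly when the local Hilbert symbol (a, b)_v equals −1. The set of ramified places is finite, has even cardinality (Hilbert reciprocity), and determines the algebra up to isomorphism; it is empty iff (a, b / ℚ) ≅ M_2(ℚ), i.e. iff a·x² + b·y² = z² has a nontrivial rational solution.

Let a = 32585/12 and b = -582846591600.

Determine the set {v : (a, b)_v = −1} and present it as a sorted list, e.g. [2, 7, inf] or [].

(a, b) ≡ (1995, -399) mod (ℚ^×)²; places V = {2, 3, 5, 7, 13, 19, ∞}.
(a,b)_3: α=-1, u≡2; β=3, v≡2 (mod 3); (2|3)=-1, (2|3)=-1; sign (−1)^1·-1^3·-1^-1 = -1.
(a,b)_19: α=1, u≡2; β=1, v≡5 (mod 19); (2|19)=-1, (5|19)=+1; sign (−1)^1·-1^1·+1^1 = +1.
(a,b)_13: α=0, u≡6; β=2, v≡3 (mod 13); (6|13)=-1, (3|13)=+1; sign (−1)^0·-1^2·+1^0 = +1.
(a,b)_5: α=1, u≡1; β=2, v≡1 (mod 5); (1|5)=+1, (1|5)=+1; sign (−1)^0·+1^2·+1^1 = +1.
(a,b)_2: α=-2, β=4; u≡3, v≡1 (mod 8); ε(u)ε(v)=1·0, αω(v)=-2·0, βω(u)=4·1; sum ≡ 0  ⇒  +1.
(a,b)_∞: sgn(1995)=+, sgn(-399)=−, so +1.
(a,b)_7: α=3, u≡5; β=5, v≡5 (mod 7); (5|7)=-1, (5|7)=-1; sign (−1)^1·-1^5·-1^3 = -1.
Ram(1995, -399) = {3, 7}; no ℚ_3-point on the conic.

[3, 7]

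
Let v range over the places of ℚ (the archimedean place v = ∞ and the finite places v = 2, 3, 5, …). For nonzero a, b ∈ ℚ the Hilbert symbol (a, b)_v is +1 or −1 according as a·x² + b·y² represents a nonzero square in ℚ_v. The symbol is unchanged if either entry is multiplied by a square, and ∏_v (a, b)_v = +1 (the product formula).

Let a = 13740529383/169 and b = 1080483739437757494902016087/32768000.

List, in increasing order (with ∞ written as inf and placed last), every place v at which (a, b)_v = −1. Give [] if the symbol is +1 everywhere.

[2, 5, 19, 37]

(a, b) ≡ (31157663, 155788315) mod (ℚ^×)²; places V = {2, 3, 5, 7, 13, 19, 23, 37, 41, 47, ∞}.
(a,b)_37: α=1, u≡3; β=3, v≡2 (mod 37); (3|37)=+1, (2|37)=-1; sign (−1)^0·+1^3·-1^1 = -1.
(a,b)_5: α=0, u≡2; β=-3, v≡3 (mod 5); (2|5)=-1, (3|5)=-1; sign (−1)^0·-1^-3·-1^0 = -1.
(a,b)_19: α=1, u≡7; β=3, v≡11 (mod 19); (7|19)=+1, (11|19)=+1; sign (−1)^1·+1^3·+1^1 = -1.
(a,b)_3: α=2, u≡2; β=6, v≡1 (mod 3); (2|3)=-1, (1|3)=+1; sign (−1)^0·-1^6·+1^2 = +1.
(a,b)_2: α=0, β=-18; u≡7, v≡3 (mod 8); ε(u)ε(v)=1·1, αω(v)=0·1, βω(u)=-18·0; sum ≡ 1  ⇒  -1.
(a,b)_23: α=1, u≡2; β=3, v≡7 (mod 23); (2|23)=+1, (7|23)=-1; sign (−1)^1·+1^3·-1^1 = +1.
(a,b)_41: α=1, u≡25; β=3, v≡31 (mod 41); (25|41)=+1, (31|41)=+1; sign (−1)^0·+1^3·+1^1 = +1.
(a,b)_7: α=2, u≡3; β=2, v≡1 (mod 7); (3|7)=-1, (1|7)=+1; sign (−1)^0·-1^2·+1^2 = +1.
(a,b)_13: α=-2, u≡9; β=0, v≡11 (mod 13); (9|13)=+1, (11|13)=-1; sign (−1)^0·+1^0·-1^-2 = +1.
(a,b)_47: α=1, u≡23; β=3, v≡9 (mod 47); (23|47)=-1, (9|47)=+1; sign (−1)^1·-1^3·+1^1 = +1.
(a,b)_∞: sgn(31157663)=+, sgn(155788315)=+, so +1.
Ram(31157663, 155788315) = {2, 5, 19, 37}; no ℚ_2-point on the conic.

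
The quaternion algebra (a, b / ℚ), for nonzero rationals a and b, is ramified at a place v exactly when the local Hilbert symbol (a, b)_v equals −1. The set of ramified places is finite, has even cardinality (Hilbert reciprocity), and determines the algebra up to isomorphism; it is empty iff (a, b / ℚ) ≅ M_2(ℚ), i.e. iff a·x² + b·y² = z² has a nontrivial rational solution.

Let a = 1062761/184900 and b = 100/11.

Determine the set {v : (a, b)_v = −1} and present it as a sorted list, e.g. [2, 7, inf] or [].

(a, b) ≡ (41, 11) mod (ℚ^×)²; places V = {2, 5, 7, 11, 23, 41, 43, ∞}.
(a,b)_5: α=-2, u≡1; β=2, v≡4 (mod 5); (1|5)=+1, (4|5)=+1; sign (−1)^0·+1^2·+1^-2 = +1.
(a,b)_23: α=2, u≡18; β=0, v≡7 (mod 23); (18|23)=+1, (7|23)=-1; sign (−1)^0·+1^0·-1^2 = +1.
(a,b)_7: α=2, u≡5; β=0, v≡4 (mod 7); (5|7)=-1, (4|7)=+1; sign (−1)^0·-1^0·+1^2 = +1.
(a,b)_11: α=0, u≡7; β=-1, v≡1 (mod 11); (7|11)=-1, (1|11)=+1; sign (−1)^0·-1^-1·+1^0 = -1.
(a,b)_2: α=-2, β=2; u≡1, v≡3 (mod 8); ε(u)ε(v)=0·1, αω(v)=-2·1, βω(u)=2·0; sum ≡ 0  ⇒  +1.
(a,b)_41: α=1, u≡36; β=0, v≡24 (mod 41); (36|41)=+1, (24|41)=-1; sign (−1)^0·+1^0·-1^1 = -1.
(a,b)_∞: sgn(41)=+, sgn(11)=+, so +1.
(a,b)_43: α=-2, u≡38; β=0, v≡13 (mod 43); (38|43)=+1, (13|43)=+1; sign (−1)^0·+1^0·+1^-2 = +1.
Ram(41, 11) = {11, 41}; no ℚ_11-point on the conic.

[11, 41]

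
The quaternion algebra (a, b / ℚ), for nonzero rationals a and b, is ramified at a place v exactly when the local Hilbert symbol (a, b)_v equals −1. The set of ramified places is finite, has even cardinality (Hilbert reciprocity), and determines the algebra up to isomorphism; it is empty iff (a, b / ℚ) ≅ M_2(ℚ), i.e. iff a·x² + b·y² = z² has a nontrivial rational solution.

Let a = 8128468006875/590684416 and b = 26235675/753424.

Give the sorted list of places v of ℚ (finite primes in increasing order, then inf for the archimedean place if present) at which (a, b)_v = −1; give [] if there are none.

[2, 19]

Mod squares: a ≡ 19, b ≡ 323. Check v ∈ {∞, 2, 3, 5, 7, 17, 19, 31}.
v=17: a=17^2·(≡16), b=17^1·(≡15) mod 17; (16|17)=+1, (15|17)=+1; (−1)^{2·1·8}·(+1)^1·(+1)^2 = +1.
v=19: a=19^3·(≡1), b=19^3·(≡16) mod 19; (1|19)=+1, (16|19)=+1; (−1)^{3·3·9}·(+1)^3·(+1)^3 = -1.
v=3: a=3^8·(≡1), b=3^2·(≡2) mod 3; (1|3)=+1, (2|3)=-1; (−1)^{8·2·1}·(+1)^2·(-1)^8 = +1.
v=2: v_2(a)=-8, v_2(b)=-4; units ≡ 3, 3 (mod 8); ε·ε+αω+βω = 1·1+-8·1+-4·1 ≡ 1  ⇒  (a,b)_2 = -1.
v=31: a=31^-2·(≡5), b=31^-2·(≡21) mod 31; (5|31)=+1, (21|31)=-1; (−1)^{-2·-2·15}·(+1)^-2·(-1)^-2 = +1.
v=∞: 19 > 0 and 323 > 0  ⇒  (a,b)_∞ = +1.
v=5: a=5^4·(≡1), b=5^2·(≡3) mod 5; (1|5)=+1, (3|5)=-1; (−1)^{4·2·2}·(+1)^2·(-1)^4 = +1.
v=7: a=7^-4·(≡6), b=7^-2·(≡1) mod 7; (6|7)=-1, (1|7)=+1; (−1)^{-4·-2·3}·(-1)^-2·(+1)^-4 = +1.
|Ram(19, 323)| = 2, even; anisotropic at {2, 19}.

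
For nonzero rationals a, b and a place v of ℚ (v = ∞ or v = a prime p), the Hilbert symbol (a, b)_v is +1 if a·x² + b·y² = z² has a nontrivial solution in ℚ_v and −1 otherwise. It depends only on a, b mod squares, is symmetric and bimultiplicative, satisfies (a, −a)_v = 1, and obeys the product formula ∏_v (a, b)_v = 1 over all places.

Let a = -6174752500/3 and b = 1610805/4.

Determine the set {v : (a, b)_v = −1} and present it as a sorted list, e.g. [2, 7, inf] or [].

[5, 7]

Mod squares: a ≡ -14007, b ≡ 3045. Check v ∈ {∞, 2, 3, 5, 7, 23, 29}.
v=5: a=5^4·(≡2), b=5^1·(≡4) mod 5; (2|5)=-1, (4|5)=+1; (−1)^{4·1·2}·(-1)^1·(+1)^4 = -1.
v=∞: -14007 < 0 and 3045 > 0  ⇒  (a,b)_∞ = +1.
v=3: a=3^-1·(≡2), b=3^1·(≡1) mod 3; (2|3)=-1, (1|3)=+1; (−1)^{-1·1·1}·(-1)^1·(+1)^-1 = +1.
v=2: v_2(a)=2, v_2(b)=-2; units ≡ 1, 5 (mod 8); ε·ε+αω+βω = 0·0+2·1+-2·0 ≡ 0  ⇒  (a,b)_2 = +1.
v=29: a=29^1·(≡8), b=29^1·(≡17) mod 29; (8|29)=-1, (17|29)=-1; (−1)^{1·1·14}·(-1)^1·(-1)^1 = +1.
v=23: a=23^3·(≡6), b=23^2·(≡8) mod 23; (6|23)=+1, (8|23)=+1; (−1)^{3·2·11}·(+1)^2·(+1)^3 = +1.
v=7: a=7^1·(≡2), b=7^1·(≡1) mod 7; (2|7)=+1, (1|7)=+1; (−1)^{1·1·3}·(+1)^1·(+1)^1 = -1.
(-14007, 3045 / ℚ) ramifies at {5, 7}: a division algebra.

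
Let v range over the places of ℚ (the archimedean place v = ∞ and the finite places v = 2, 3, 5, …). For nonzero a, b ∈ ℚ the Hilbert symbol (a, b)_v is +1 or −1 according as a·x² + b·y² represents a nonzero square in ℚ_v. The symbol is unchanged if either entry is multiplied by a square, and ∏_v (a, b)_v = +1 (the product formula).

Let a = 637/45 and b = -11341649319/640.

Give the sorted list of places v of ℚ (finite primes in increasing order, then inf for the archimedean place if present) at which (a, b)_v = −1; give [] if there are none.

(a, b) ≡ (65, -2310) mod (ℚ^×)²; places V = {2, 3, 5, 7, 11, 13, ∞}.
(a,b)_13: α=1, u≡6; β=2, v≡10 (mod 13); (6|13)=-1, (10|13)=+1; sign (−1)^0·-1^2·+1^1 = +1.
(a,b)_2: α=0, β=-7; u≡1, v≡5 (mod 8); ε(u)ε(v)=0·0, αω(v)=0·1, βω(u)=-7·0; sum ≡ 0  ⇒  +1.
(a,b)_5: α=-1, u≡3; β=-1, v≡2 (mod 5); (3|5)=-1, (2|5)=-1; sign (−1)^0·-1^-1·-1^-1 = +1.
(a,b)_7: α=2, u≡2; β=5, v≡6 (mod 7); (2|7)=+1, (6|7)=-1; sign (−1)^0·+1^5·-1^2 = +1.
(a,b)_3: α=-2, u≡2; β=1, v≡1 (mod 3); (2|3)=-1, (1|3)=+1; sign (−1)^0·-1^1·+1^-2 = -1.
(a,b)_∞: sgn(65)=+, sgn(-2310)=−, so +1.
(a,b)_11: α=0, u≡10; β=3, v≡6 (mod 11); (10|11)=-1, (6|11)=-1; sign (−1)^0·-1^3·-1^0 = -1.
|Ram(65, -2310)| = 2, even; anisotropic at {3, 11}.

[3, 11]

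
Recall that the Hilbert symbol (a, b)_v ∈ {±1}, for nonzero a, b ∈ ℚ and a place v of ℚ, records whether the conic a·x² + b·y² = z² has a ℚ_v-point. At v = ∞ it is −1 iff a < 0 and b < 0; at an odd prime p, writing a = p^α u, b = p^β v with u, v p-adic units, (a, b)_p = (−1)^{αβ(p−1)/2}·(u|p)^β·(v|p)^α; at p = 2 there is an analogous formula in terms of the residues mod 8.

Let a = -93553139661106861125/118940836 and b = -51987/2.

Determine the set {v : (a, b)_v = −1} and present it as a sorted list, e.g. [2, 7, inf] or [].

[2, 13, 31, inf]

Mod squares: a ≡ -5, b ≡ -103974. Check v ∈ {∞, 2, 3, 5, 7, 13, 19, 31, 41, 43}.
v=3: a=3^6·(≡1), b=3^1·(≡1) mod 3; (1|3)=+1, (1|3)=+1; (−1)^{6·1·1}·(+1)^1·(+1)^6 = +1.
v=43: a=43^6·(≡35), b=43^1·(≡19) mod 43; (35|43)=+1, (19|43)=-1; (−1)^{6·1·21}·(+1)^1·(-1)^6 = +1.
v=41: a=41^-2·(≡5), b=41^0·(≡21) mod 41; (5|41)=+1, (21|41)=+1; (−1)^{-2·0·20}·(+1)^0·(+1)^-2 = +1.
v=∞: -5 < 0 and -103974 < 0  ⇒  (a,b)_∞ = -1.
v=2: v_2(a)=-2, v_2(b)=-1; units ≡ 3, 5 (mod 8); ε·ε+αω+βω = 1·0+-2·1+-1·1 ≡ 1  ⇒  (a,b)_2 = -1.
v=19: a=19^-2·(≡12), b=19^0·(≡8) mod 19; (12|19)=-1, (8|19)=-1; (−1)^{-2·0·9}·(-1)^0·(-1)^-2 = +1.
v=5: a=5^3·(≡1), b=5^0·(≡4) mod 5; (1|5)=+1, (4|5)=+1; (−1)^{3·0·2}·(+1)^0·(+1)^3 = +1.
v=13: a=13^2·(≡8), b=13^1·(≡9) mod 13; (8|13)=-1, (9|13)=+1; (−1)^{2·1·6}·(-1)^1·(+1)^2 = -1.
v=7: a=7^-2·(≡1), b=7^0·(≡1) mod 7; (1|7)=+1, (1|7)=+1; (−1)^{-2·0·3}·(+1)^0·(+1)^-2 = +1.
v=31: a=31^2·(≡22), b=31^1·(≡14) mod 31; (22|31)=-1, (14|31)=+1; (−1)^{2·1·15}·(-1)^1·(+1)^2 = -1.
Ram(-5, -103974) = {2, 13, 31, ∞}; no ℚ_2-point on the conic.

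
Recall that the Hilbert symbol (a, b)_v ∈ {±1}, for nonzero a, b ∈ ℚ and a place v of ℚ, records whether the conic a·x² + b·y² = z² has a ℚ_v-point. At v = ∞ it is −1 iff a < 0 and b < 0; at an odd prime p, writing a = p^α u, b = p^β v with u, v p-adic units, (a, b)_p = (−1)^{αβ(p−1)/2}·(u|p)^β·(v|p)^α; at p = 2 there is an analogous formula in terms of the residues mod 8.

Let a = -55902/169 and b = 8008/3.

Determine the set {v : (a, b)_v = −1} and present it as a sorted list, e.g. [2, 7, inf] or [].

Mod squares: a ≡ -462, b ≡ 6006. Check v ∈ {∞, 2, 3, 7, 11, 13}.
v=3: a=3^1·(≡2), b=3^-1·(≡1) mod 3; (2|3)=-1, (1|3)=+1; (−1)^{1·-1·1}·(-1)^-1·(+1)^1 = +1.
v=2: v_2(a)=1, v_2(b)=3; units ≡ 1, 3 (mod 8); ε·ε+αω+βω = 0·1+1·1+3·0 ≡ 1  ⇒  (a,b)_2 = -1.
v=11: a=11^3·(≡6), b=11^1·(≡8) mod 11; (6|11)=-1, (8|11)=-1; (−1)^{3·1·5}·(-1)^1·(-1)^3 = -1.
v=13: a=13^-2·(≡11), b=13^1·(≡6) mod 13; (11|13)=-1, (6|13)=-1; (−1)^{-2·1·6}·(-1)^1·(-1)^-2 = -1.
v=∞: -462 < 0 and 6006 > 0  ⇒  (a,b)_∞ = +1.
v=7: a=7^1·(≡1), b=7^1·(≡1) mod 7; (1|7)=+1, (1|7)=+1; (−1)^{1·1·3}·(+1)^1·(+1)^1 = -1.
(-462, 6006 / ℚ) ramifies at {2, 7, 11, 13}: a division algebra.

[2, 7, 11, 13]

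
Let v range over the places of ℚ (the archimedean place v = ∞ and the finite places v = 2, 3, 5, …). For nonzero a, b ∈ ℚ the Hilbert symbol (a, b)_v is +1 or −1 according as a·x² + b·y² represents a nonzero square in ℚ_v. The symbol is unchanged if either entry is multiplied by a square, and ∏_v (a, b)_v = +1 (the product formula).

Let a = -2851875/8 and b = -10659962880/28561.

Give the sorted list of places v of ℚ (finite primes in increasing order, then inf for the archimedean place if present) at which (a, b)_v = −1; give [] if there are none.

[2, 3, 17, inf]

Mod squares: a ≡ -6, b ≡ -3570. Check v ∈ {∞, 2, 3, 5, 7, 13, 17}.
v=7: a=7^0·(≡2), b=7^1·(≡1) mod 7; (2|7)=+1, (1|7)=+1; (−1)^{0·1·3}·(+1)^1·(+1)^0 = +1.
v=13: a=13^2·(≡8), b=13^-4·(≡5) mod 13; (8|13)=-1, (5|13)=-1; (−1)^{2·-4·6}·(-1)^-4·(-1)^2 = +1.
v=∞: -6 < 0 and -3570 < 0  ⇒  (a,b)_∞ = -1.
v=17: a=17^0·(≡12), b=17^1·(≡5) mod 17; (12|17)=-1, (5|17)=-1; (−1)^{0·1·8}·(-1)^1·(-1)^0 = -1.
v=3: a=3^3·(≡1), b=3^7·(≡1) mod 3; (1|3)=+1, (1|3)=+1; (−1)^{3·7·1}·(+1)^7·(+1)^3 = -1.
v=5: a=5^4·(≡4), b=5^1·(≡4) mod 5; (4|5)=+1, (4|5)=+1; (−1)^{4·1·2}·(+1)^1·(+1)^4 = +1.
v=2: v_2(a)=-3, v_2(b)=13; units ≡ 5, 7 (mod 8); ε·ε+αω+βω = 0·1+-3·0+13·1 ≡ 1  ⇒  (a,b)_2 = -1.
Ram(-6, -3570) = {2, 3, 17, ∞}; no ℚ_2-point on the conic.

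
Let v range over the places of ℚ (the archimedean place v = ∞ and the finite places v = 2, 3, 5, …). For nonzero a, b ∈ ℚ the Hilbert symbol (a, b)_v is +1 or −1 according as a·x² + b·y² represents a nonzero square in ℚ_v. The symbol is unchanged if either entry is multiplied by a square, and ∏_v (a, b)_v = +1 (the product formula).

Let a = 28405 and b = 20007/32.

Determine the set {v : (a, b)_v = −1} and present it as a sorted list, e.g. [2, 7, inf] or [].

[2, 23]

Mod squares: a ≡ 28405, b ≡ 494. Check v ∈ {∞, 2, 3, 5, 13, 19, 23}.
v=∞: 28405 > 0 and 494 > 0  ⇒  (a,b)_∞ = +1.
v=13: a=13^1·(≡1), b=13^1·(≡3) mod 13; (1|13)=+1, (3|13)=+1; (−1)^{1·1·6}·(+1)^1·(+1)^1 = +1.
v=23: a=23^1·(≡16), b=23^0·(≡15) mod 23; (16|23)=+1, (15|23)=-1; (−1)^{1·0·11}·(+1)^0·(-1)^1 = -1.
v=3: a=3^0·(≡1), b=3^4·(≡2) mod 3; (1|3)=+1, (2|3)=-1; (−1)^{0·4·1}·(+1)^4·(-1)^0 = +1.
v=2: v_2(a)=0, v_2(b)=-5; units ≡ 5, 7 (mod 8); ε·ε+αω+βω = 0·1+0·0+-5·1 ≡ 1  ⇒  (a,b)_2 = -1.
v=19: a=19^1·(≡13), b=19^1·(≡5) mod 19; (13|19)=-1, (5|19)=+1; (−1)^{1·1·9}·(-1)^1·(+1)^1 = +1.
v=5: a=5^1·(≡1), b=5^0·(≡1) mod 5; (1|5)=+1, (1|5)=+1; (−1)^{1·0·2}·(+1)^0·(+1)^1 = +1.
(28405, 494 / ℚ) ramifies at {2, 23}: a division algebra.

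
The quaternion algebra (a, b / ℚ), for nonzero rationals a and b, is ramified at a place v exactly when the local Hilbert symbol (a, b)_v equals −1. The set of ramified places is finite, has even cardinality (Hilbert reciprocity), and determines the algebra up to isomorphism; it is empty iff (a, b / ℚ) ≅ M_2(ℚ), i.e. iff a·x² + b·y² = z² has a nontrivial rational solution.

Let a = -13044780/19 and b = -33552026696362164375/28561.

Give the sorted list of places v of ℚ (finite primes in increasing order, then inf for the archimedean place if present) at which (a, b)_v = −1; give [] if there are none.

[5, 7, 19, inf]

Mod squares: a ≡ -140505, b ≡ -14007. Check v ∈ {∞, 2, 3, 5, 7, 11, 13, 17, 19, 23, 29}.
v=19: a=19^-1·(≡12), b=19^4·(≡14) mod 19; (12|19)=-1, (14|19)=-1; (−1)^{-1·4·9}·(-1)^4·(-1)^-1 = -1.
v=7: a=7^2·(≡5), b=7^1·(≡2) mod 7; (5|7)=-1, (2|7)=+1; (−1)^{2·1·3}·(-1)^1·(+1)^2 = -1.
v=17: a=17^1·(≡3), b=17^2·(≡13) mod 17; (3|17)=-1, (13|17)=+1; (−1)^{1·2·8}·(-1)^2·(+1)^1 = +1.
v=2: v_2(a)=2, v_2(b)=0; units ≡ 7, 1 (mod 8); ε·ε+αω+βω = 1·0+2·0+0·0 ≡ 0  ⇒  (a,b)_2 = +1.
v=13: a=13^0·(≡3), b=13^-4·(≡5) mod 13; (3|13)=+1, (5|13)=-1; (−1)^{0·-4·6}·(+1)^-4·(-1)^0 = +1.
v=3: a=3^3·(≡1), b=3^1·(≡2) mod 3; (1|3)=+1, (2|3)=-1; (−1)^{3·1·1}·(+1)^1·(-1)^3 = +1.
v=23: a=23^0·(≡2), b=23^1·(≡16) mod 23; (2|23)=+1, (16|23)=+1; (−1)^{0·1·11}·(+1)^1·(+1)^0 = +1.
v=29: a=29^1·(≡3), b=29^3·(≡15) mod 29; (3|29)=-1, (15|29)=-1; (−1)^{1·3·14}·(-1)^3·(-1)^1 = +1.
v=5: a=5^1·(≡1), b=5^4·(≡2) mod 5; (1|5)=+1, (2|5)=-1; (−1)^{1·4·2}·(+1)^4·(-1)^1 = -1.
v=11: a=11^0·(≡4), b=11^2·(≡8) mod 11; (4|11)=+1, (8|11)=-1; (−1)^{0·2·5}·(+1)^2·(-1)^0 = +1.
v=∞: -140505 < 0 and -14007 < 0  ⇒  (a,b)_∞ = -1.
Ram(-140505, -14007) = {5, 7, 19, ∞}; no ℚ_5-point on the conic.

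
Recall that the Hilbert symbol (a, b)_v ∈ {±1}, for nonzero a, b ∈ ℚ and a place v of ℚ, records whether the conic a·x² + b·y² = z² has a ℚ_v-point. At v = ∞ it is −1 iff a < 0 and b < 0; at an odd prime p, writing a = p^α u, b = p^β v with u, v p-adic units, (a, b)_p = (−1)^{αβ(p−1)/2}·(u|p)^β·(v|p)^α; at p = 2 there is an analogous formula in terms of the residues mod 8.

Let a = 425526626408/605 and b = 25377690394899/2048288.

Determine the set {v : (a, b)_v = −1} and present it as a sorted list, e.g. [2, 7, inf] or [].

[2, 5]

Mod squares: a ≡ 5890, b ≡ 38. Check v ∈ {∞, 2, 3, 5, 11, 13, 17, 19, 23, 31, 43}.
v=3: a=3^0·(≡1), b=3^2·(≡2) mod 3; (1|3)=+1, (2|3)=-1; (−1)^{0·2·1}·(+1)^2·(-1)^0 = +1.
v=5: a=5^-1·(≡3), b=5^0·(≡3) mod 5; (3|5)=-1, (3|5)=-1; (−1)^{-1·0·2}·(-1)^0·(-1)^-1 = -1.
v=23: a=23^0·(≡3), b=23^-2·(≡10) mod 23; (3|23)=+1, (10|23)=-1; (−1)^{0·-2·11}·(+1)^-2·(-1)^0 = +1.
v=13: a=13^2·(≡4), b=13^0·(≡3) mod 13; (4|13)=+1, (3|13)=+1; (−1)^{2·0·6}·(+1)^0·(+1)^2 = +1.
v=2: v_2(a)=3, v_2(b)=-5; units ≡ 1, 3 (mod 8); ε·ε+αω+βω = 0·1+3·1+-5·0 ≡ 1  ⇒  (a,b)_2 = -1.
v=31: a=31^1·(≡2), b=31^2·(≡9) mod 31; (2|31)=+1, (9|31)=+1; (−1)^{1·2·15}·(+1)^2·(+1)^1 = +1.
v=17: a=17^2·(≡8), b=17^4·(≡13) mod 17; (8|17)=+1, (13|17)=+1; (−1)^{2·4·8}·(+1)^4·(+1)^2 = +1.
v=11: a=11^-2·(≡3), b=11^-2·(≡4) mod 11; (3|11)=+1, (4|11)=+1; (−1)^{-2·-2·5}·(+1)^-2·(+1)^-2 = +1.
v=43: a=43^2·(≡42), b=43^2·(≡36) mod 43; (42|43)=-1, (36|43)=+1; (−1)^{2·2·21}·(-1)^2·(+1)^2 = +1.
v=19: a=19^1·(≡16), b=19^1·(≡13) mod 19; (16|19)=+1, (13|19)=-1; (−1)^{1·1·9}·(+1)^1·(-1)^1 = +1.
v=∞: 5890 > 0 and 38 > 0  ⇒  (a,b)_∞ = +1.
|Ram(5890, 38)| = 2, even; anisotropic at {2, 5}.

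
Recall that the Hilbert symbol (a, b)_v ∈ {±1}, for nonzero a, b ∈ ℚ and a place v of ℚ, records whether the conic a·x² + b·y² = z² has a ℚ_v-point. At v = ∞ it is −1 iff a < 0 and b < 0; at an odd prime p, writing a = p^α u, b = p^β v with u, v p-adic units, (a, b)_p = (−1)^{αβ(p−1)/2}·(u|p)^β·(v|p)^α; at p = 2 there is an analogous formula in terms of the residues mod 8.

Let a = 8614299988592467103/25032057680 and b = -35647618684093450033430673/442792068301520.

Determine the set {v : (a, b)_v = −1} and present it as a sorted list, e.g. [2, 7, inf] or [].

(a, b) ≡ (115, -182965) mod (ℚ^×)²; places V = {2, 3, 5, 7, 11, 17, 19, 23, 37, 43, ∞}.
(a,b)_23: α=1, u≡22; β=1, v≡4 (mod 23); (22|23)=-1, (4|23)=+1; sign (−1)^1·-1^1·+1^1 = +1.
(a,b)_∞: sgn(115)=+, sgn(-182965)=−, so +1.
(a,b)_7: α=-4, u≡3; β=-6, v≡1 (mod 7); (3|7)=-1, (1|7)=+1; sign (−1)^0·-1^-6·+1^-4 = +1.
(a,b)_43: α=2, u≡12; β=3, v≡30 (mod 43); (12|43)=-1, (30|43)=-1; sign (−1)^0·-1^3·-1^2 = -1.
(a,b)_2: α=-4, β=-4; u≡3, v≡3 (mod 8); ε(u)ε(v)=1·1, αω(v)=-4·1, βω(u)=-4·1; sum ≡ 1  ⇒  -1.
(a,b)_3: α=0, u≡1; β=2, v≡2 (mod 3); (1|3)=+1, (2|3)=-1; sign (−1)^0·+1^2·-1^0 = +1.
(a,b)_19: α=-4, u≡11; β=-6, v≡9 (mod 19); (11|19)=+1, (9|19)=+1; sign (−1)^0·+1^-6·+1^-4 = +1.
(a,b)_5: α=-1, u≡3; β=-1, v≡3 (mod 5); (3|5)=-1, (3|5)=-1; sign (−1)^0·-1^-1·-1^-1 = +1.
(a,b)_37: α=2, u≡36; β=3, v≡22 (mod 37); (36|37)=+1, (22|37)=-1; sign (−1)^0·+1^3·-1^2 = +1.
(a,b)_11: α=6, u≡4; β=6, v≡3 (mod 11); (4|11)=+1, (3|11)=+1; sign (−1)^0·+1^6·+1^6 = +1.
(a,b)_17: α=4, u≡2; β=6, v≡14 (mod 17); (2|17)=+1, (14|17)=-1; sign (−1)^0·+1^6·-1^4 = +1.
Ram(115, -182965) = {2, 43}; no ℚ_2-point on the conic.

[2, 43]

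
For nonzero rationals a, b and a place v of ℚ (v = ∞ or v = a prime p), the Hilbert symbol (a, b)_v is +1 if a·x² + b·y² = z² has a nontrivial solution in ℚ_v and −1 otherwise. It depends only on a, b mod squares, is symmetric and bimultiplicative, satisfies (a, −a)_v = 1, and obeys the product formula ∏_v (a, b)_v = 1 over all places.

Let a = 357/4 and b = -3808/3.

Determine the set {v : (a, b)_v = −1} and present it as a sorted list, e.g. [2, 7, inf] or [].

Mod squares: a ≡ 357, b ≡ -714. Check v ∈ {∞, 2, 3, 7, 17}.
v=2: v_2(a)=-2, v_2(b)=5; units ≡ 5, 3 (mod 8); ε·ε+αω+βω = 0·1+-2·1+5·1 ≡ 1  ⇒  (a,b)_2 = -1.
v=∞: 357 > 0 and -714 < 0  ⇒  (a,b)_∞ = +1.
v=3: a=3^1·(≡2), b=3^-1·(≡2) mod 3; (2|3)=-1, (2|3)=-1; (−1)^{1·-1·1}·(-1)^-1·(-1)^1 = -1.
v=7: a=7^1·(≡4), b=7^1·(≡3) mod 7; (4|7)=+1, (3|7)=-1; (−1)^{1·1·3}·(+1)^1·(-1)^1 = +1.
v=17: a=17^1·(≡1), b=17^1·(≡16) mod 17; (1|17)=+1, (16|17)=+1; (−1)^{1·1·8}·(+1)^1·(+1)^1 = +1.
Ram(357, -714) = {2, 3}; no ℚ_2-point on the conic.

[2, 3]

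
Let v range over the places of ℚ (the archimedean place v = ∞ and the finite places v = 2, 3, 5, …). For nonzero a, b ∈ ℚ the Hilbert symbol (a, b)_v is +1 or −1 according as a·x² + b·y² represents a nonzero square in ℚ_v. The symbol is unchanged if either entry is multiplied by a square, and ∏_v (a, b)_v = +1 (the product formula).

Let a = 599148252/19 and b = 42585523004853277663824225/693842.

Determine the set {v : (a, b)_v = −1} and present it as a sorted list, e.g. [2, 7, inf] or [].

Mod squares: a ≡ 35135237, b ≡ 38258. Check v ∈ {∞, 2, 3, 5, 7, 11, 19, 23, 31, 37, 41, 47, 53}.
v=7: a=7^0·(≡2), b=7^2·(≡5) mod 7; (2|7)=+1, (5|7)=-1; (−1)^{0·2·3}·(+1)^2·(-1)^0 = +1.
v=2: v_2(a)=2, v_2(b)=-1; units ≡ 5, 1 (mod 8); ε·ε+αω+βω = 0·0+2·0+-1·1 ≡ 1  ⇒  (a,b)_2 = -1.
v=19: a=19^-1·(≡10), b=19^-2·(≡5) mod 19; (10|19)=-1, (5|19)=+1; (−1)^{-1·-2·9}·(-1)^-2·(+1)^-1 = +1.
v=5: a=5^0·(≡3), b=5^2·(≡2) mod 5; (3|5)=-1, (2|5)=-1; (−1)^{0·2·2}·(-1)^2·(-1)^0 = +1.
v=37: a=37^1·(≡33), b=37^3·(≡14) mod 37; (33|37)=+1, (14|37)=-1; (−1)^{1·3·18}·(+1)^3·(-1)^1 = -1.
v=11: a=11^0·(≡4), b=11^1·(≡2) mod 11; (4|11)=+1, (2|11)=-1; (−1)^{0·1·5}·(+1)^1·(-1)^0 = +1.
v=∞: 35135237 > 0 and 38258 > 0  ⇒  (a,b)_∞ = +1.
v=53: a=53^1·(≡50), b=53^2·(≡26) mod 53; (50|53)=-1, (26|53)=-1; (−1)^{1·2·26}·(-1)^2·(-1)^1 = -1.
v=31: a=31^0·(≡13), b=31^-2·(≡18) mod 31; (13|31)=-1, (18|31)=+1; (−1)^{0·-2·15}·(-1)^-2·(+1)^0 = +1.
v=3: a=3^4·(≡2), b=3^12·(≡2) mod 3; (2|3)=-1, (2|3)=-1; (−1)^{4·12·1}·(-1)^12·(-1)^4 = +1.
v=47: a=47^0·(≡35), b=47^1·(≡33) mod 47; (35|47)=-1, (33|47)=-1; (−1)^{0·1·23}·(-1)^1·(-1)^0 = -1.
v=23: a=23^1·(≡15), b=23^2·(≡13) mod 23; (15|23)=-1, (13|23)=+1; (−1)^{1·2·11}·(-1)^2·(+1)^1 = +1.
v=41: a=41^1·(≡8), b=41^2·(≡31) mod 41; (8|41)=+1, (31|41)=+1; (−1)^{1·2·20}·(+1)^2·(+1)^1 = +1.
|Ram(35135237, 38258)| = 4, even; anisotropic at {2, 37, 47, 53}.

[2, 37, 47, 53]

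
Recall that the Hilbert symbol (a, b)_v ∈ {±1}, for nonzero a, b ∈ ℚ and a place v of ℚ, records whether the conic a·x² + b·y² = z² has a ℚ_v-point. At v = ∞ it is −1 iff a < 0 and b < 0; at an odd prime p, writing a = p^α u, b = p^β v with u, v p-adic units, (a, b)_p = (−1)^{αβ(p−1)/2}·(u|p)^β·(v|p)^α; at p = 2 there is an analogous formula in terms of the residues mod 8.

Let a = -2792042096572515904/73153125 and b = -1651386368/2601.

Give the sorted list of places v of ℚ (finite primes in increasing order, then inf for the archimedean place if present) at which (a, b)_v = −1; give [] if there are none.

[5, 13, 19, 31, 37, inf]

Mod squares: a ≡ -2405, b ≡ -1178. Check v ∈ {∞, 2, 3, 5, 13, 17, 19, 23, 31, 37}.
v=2: v_2(a)=6, v_2(b)=11; units ≡ 3, 3 (mod 8); ε·ε+αω+βω = 1·1+6·1+11·1 ≡ 0  ⇒  (a,b)_2 = +1.
v=19: a=19^4·(≡2), b=19^1·(≡14) mod 19; (2|19)=-1, (14|19)=-1; (−1)^{4·1·9}·(-1)^1·(-1)^4 = -1.
v=17: a=17^-2·(≡2), b=17^-2·(≡14) mod 17; (2|17)=+1, (14|17)=-1; (−1)^{-2·-2·8}·(+1)^-2·(-1)^-2 = +1.
v=∞: -2405 < 0 and -1178 < 0  ⇒  (a,b)_∞ = -1.
v=23: a=23^2·(≡5), b=23^0·(≡8) mod 23; (5|23)=-1, (8|23)=+1; (−1)^{2·0·11}·(-1)^0·(+1)^2 = +1.
v=37: a=37^3·(≡3), b=37^2·(≡17) mod 37; (3|37)=+1, (17|37)=-1; (−1)^{3·2·18}·(+1)^2·(-1)^3 = -1.
v=5: a=5^-5·(≡4), b=5^0·(≡2) mod 5; (4|5)=+1, (2|5)=-1; (−1)^{-5·0·2}·(+1)^0·(-1)^-5 = -1.
v=13: a=13^1·(≡4), b=13^0·(≡5) mod 13; (4|13)=+1, (5|13)=-1; (−1)^{1·0·6}·(+1)^0·(-1)^1 = -1.
v=31: a=31^2·(≡22), b=31^1·(≡22) mod 31; (22|31)=-1, (22|31)=-1; (−1)^{2·1·15}·(-1)^1·(-1)^2 = -1.
v=3: a=3^-4·(≡1), b=3^-2·(≡1) mod 3; (1|3)=+1, (1|3)=+1; (−1)^{-4·-2·1}·(+1)^-2·(+1)^-4 = +1.
|Ram(-2405, -1178)| = 6, even; anisotropic at {5, 13, 19, 31, 37, ∞}.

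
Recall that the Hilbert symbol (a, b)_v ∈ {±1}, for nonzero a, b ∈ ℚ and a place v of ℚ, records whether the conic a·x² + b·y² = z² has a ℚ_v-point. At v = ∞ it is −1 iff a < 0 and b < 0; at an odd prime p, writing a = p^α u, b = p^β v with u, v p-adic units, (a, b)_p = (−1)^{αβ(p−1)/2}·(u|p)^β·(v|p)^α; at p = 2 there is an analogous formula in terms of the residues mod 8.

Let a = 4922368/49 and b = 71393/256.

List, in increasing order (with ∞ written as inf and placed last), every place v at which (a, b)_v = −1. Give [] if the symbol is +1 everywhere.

(a, b) ≡ (4807, 1457) mod (ℚ^×)²; places V = {2, 7, 11, 19, 23, 31, 47, ∞}.
(a,b)_23: α=1, u≡8; β=0, v≡8 (mod 23); (8|23)=+1, (8|23)=+1; sign (−1)^0·+1^0·+1^1 = +1.
(a,b)_11: α=1, u≡6; β=0, v≡1 (mod 11); (6|11)=-1, (1|11)=+1; sign (−1)^0·-1^0·+1^1 = +1.
(a,b)_2: α=10, β=-8; u≡7, v≡1 (mod 8); ε(u)ε(v)=1·0, αω(v)=10·0, βω(u)=-8·0; sum ≡ 0  ⇒  +1.
(a,b)_19: α=1, u≡11; β=0, v≡18 (mod 19); (11|19)=+1, (18|19)=-1; sign (−1)^0·+1^0·-1^1 = -1.
(a,b)_∞: sgn(4807)=+, sgn(1457)=+, so +1.
(a,b)_31: α=0, u≡7; β=1, v≡5 (mod 31); (7|31)=+1, (5|31)=+1; sign (−1)^0·+1^1·+1^0 = +1.
(a,b)_47: α=0, u≡29; β=1, v≡41 (mod 47); (29|47)=-1, (41|47)=-1; sign (−1)^0·-1^1·-1^0 = -1.
(a,b)_7: α=-2, u≡3; β=2, v≡2 (mod 7); (3|7)=-1, (2|7)=+1; sign (−1)^0·-1^2·+1^-2 = +1.
|Ram(4807, 1457)| = 2, even; anisotropic at {19, 47}.

[19, 47]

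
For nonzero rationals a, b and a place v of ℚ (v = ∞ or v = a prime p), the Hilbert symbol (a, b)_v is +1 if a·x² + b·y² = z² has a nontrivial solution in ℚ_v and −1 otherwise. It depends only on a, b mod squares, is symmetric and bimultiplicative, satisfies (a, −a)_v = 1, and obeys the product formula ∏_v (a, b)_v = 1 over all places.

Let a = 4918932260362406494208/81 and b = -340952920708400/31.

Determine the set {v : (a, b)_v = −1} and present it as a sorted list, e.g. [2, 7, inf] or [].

Mod squares: a ≡ 3874442, b ≡ -341. Check v ∈ {∞, 2, 3, 5, 7, 11, 13, 19, 23, 31}.
v=5: a=5^0·(≡3), b=5^2·(≡4) mod 5; (3|5)=-1, (4|5)=+1; (−1)^{0·2·2}·(-1)^2·(+1)^0 = +1.
v=19: a=19^3·(≡10), b=19^2·(≡9) mod 19; (10|19)=-1, (9|19)=+1; (−1)^{3·2·9}·(-1)^2·(+1)^3 = +1.
v=31: a=31^1·(≡22), b=31^-1·(≡25) mod 31; (22|31)=-1, (25|31)=+1; (−1)^{1·-1·15}·(-1)^-1·(+1)^1 = +1.
v=∞: 3874442 > 0 and -341 < 0  ⇒  (a,b)_∞ = +1.
v=2: v_2(a)=15, v_2(b)=4; units ≡ 5, 3 (mod 8); ε·ε+αω+βω = 0·1+15·1+4·1 ≡ 1  ⇒  (a,b)_2 = -1.
v=7: a=7^4·(≡3), b=7^4·(≡2) mod 7; (3|7)=-1, (2|7)=+1; (−1)^{4·4·3}·(-1)^4·(+1)^4 = +1.
v=13: a=13^3·(≡9), b=13^2·(≡3) mod 13; (9|13)=+1, (3|13)=+1; (−1)^{3·2·6}·(+1)^2·(+1)^3 = +1.
v=23: a=23^3·(≡18), b=23^2·(≡4) mod 23; (18|23)=+1, (4|23)=+1; (−1)^{3·2·11}·(+1)^2·(+1)^3 = +1.
v=11: a=11^1·(≡6), b=11^1·(≡7) mod 11; (6|11)=-1, (7|11)=-1; (−1)^{1·1·5}·(-1)^1·(-1)^1 = -1.
v=3: a=3^-4·(≡2), b=3^0·(≡1) mod 3; (2|3)=-1, (1|3)=+1; (−1)^{-4·0·1}·(-1)^0·(+1)^-4 = +1.
(3874442, -341 / ℚ) ramifies at {2, 11}: a division algebra.

[2, 11]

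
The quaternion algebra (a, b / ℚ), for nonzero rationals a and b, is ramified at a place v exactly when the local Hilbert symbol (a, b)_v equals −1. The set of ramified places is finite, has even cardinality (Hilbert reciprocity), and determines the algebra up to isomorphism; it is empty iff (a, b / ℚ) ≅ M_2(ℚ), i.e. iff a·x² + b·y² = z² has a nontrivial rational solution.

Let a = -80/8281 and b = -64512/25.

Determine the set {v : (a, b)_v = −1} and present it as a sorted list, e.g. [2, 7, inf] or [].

(a, b) ≡ (-5, -7) mod (ℚ^×)²; places V = {2, 3, 5, 7, 13, ∞}.
(a,b)_3: α=0, u≡1; β=2, v≡2 (mod 3); (1|3)=+1, (2|3)=-1; sign (−1)^0·+1^2·-1^0 = +1.
(a,b)_2: α=4, β=10; u≡3, v≡1 (mod 8); ε(u)ε(v)=1·0, αω(v)=4·0, βω(u)=10·1; sum ≡ 0  ⇒  +1.
(a,b)_13: α=-2, u≡5; β=0, v≡6 (mod 13); (5|13)=-1, (6|13)=-1; sign (−1)^0·-1^0·-1^-2 = +1.
(a,b)_7: α=-2, u≡4; β=1, v≡6 (mod 7); (4|7)=+1, (6|7)=-1; sign (−1)^0·+1^1·-1^-2 = +1.
(a,b)_∞: sgn(-5)=−, sgn(-7)=−, so -1.
(a,b)_5: α=1, u≡4; β=-2, v≡3 (mod 5); (4|5)=+1, (3|5)=-1; sign (−1)^0·+1^-2·-1^1 = -1.
Ram(-5, -7) = {5, ∞}; no ℚ_5-point on the conic.

[5, inf]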